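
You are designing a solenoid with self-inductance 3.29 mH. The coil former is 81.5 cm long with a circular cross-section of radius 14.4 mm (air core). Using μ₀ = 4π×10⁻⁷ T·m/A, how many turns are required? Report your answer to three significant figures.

N ≈ 1810 turns

A = πr² = π(1.440×10^-2 m)² = 6.514×10^-4 m².
From L = μ₀N²A/ℓ, N = √(Lℓ / (μ₀A)).
N = √[(3.290×10^-3)(0.815) / ((4π×10⁻⁷)×6.514×10^-4)] = √(3.275×10^6) ≈ 1809.8.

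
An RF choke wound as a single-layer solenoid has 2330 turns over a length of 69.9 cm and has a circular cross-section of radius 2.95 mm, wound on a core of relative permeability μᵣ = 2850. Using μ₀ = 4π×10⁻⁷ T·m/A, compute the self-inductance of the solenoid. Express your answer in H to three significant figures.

A = πr² = π(2.950×10^-3 m)² = 2.734×10^-5 m².
For a long solenoid, L = μ₀μᵣN²A/ℓ.
L = (4π×10⁻⁷)(2850)(2330)²(2.734×10^-5)/(0.699 m) = 0.76047 H.

L ≈ 0.760 H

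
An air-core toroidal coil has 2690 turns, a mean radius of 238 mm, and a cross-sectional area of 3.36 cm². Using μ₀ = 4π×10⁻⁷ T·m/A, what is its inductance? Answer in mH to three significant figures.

L ≈ 2.04 mH

For a thin toroid, L = μ₀N²A/(2πR).
L = (4π×10⁻⁷)(2690)²(3.360×10^-4) / (2π×0.238 m) = 2.043×10^-3 H.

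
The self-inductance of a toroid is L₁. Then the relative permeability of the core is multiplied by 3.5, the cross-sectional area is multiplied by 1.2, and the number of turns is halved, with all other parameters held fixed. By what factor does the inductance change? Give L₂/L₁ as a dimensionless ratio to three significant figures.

L₂/L₁ = 1.05

For a toroid, L ∝ μᵣN²A/R.
L₂/L₁ = (3.5) × (1.2) × (0.5)^2 = 1.05.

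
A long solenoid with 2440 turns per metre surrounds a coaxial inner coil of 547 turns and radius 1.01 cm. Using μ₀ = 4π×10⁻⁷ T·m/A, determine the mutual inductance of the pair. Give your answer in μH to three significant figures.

M ≈ 538 μH

The outer solenoid produces a uniform field B₁ = μ₀n₁I₁ across the inner coil,
so the flux linkage is N₂Φ = N₂B₁A₂ = μ₀n₁N₂A₂·I₁, giving M = μ₀n₁N₂A₂.
A₂ = πr² = π(1.010×10^-2 m)² = 3.2047×10^-4 m².
M = (4π×10⁻⁷)(2440)(547)(3.2047×10^-4) = 5.375×10^-4 H.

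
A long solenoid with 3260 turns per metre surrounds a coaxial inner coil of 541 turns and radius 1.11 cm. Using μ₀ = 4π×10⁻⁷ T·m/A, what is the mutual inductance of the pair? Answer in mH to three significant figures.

M ≈ 0.858 mH

The outer solenoid produces a uniform field B₁ = μ₀n₁I₁ across the inner coil,
so the flux linkage is N₂Φ = N₂B₁A₂ = μ₀n₁N₂A₂·I₁, giving M = μ₀n₁N₂A₂.
A₂ = πr² = π(1.110×10^-2 m)² = 3.871×10^-4 m².
M = (4π×10⁻⁷)(3260)(541)(3.871×10^-4) = 8.579×10^-4 H.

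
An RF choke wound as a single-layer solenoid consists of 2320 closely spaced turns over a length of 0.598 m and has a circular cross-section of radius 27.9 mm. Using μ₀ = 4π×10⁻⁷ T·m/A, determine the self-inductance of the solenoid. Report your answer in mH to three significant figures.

L ≈ 27.7 mH

A = πr² = π(2.790×10^-2 m)² = 2.445×10^-3 m².
For a long solenoid, L = μ₀N²A/ℓ.
L = (4π×10⁻⁷)(2320)²(2.445×10^-3)/(0.598 m) = 2.766×10^-2 H.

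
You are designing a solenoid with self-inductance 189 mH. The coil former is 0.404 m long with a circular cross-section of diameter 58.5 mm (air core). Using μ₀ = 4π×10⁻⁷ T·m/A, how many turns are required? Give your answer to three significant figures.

N ≈ 4750 turns

A = π(d/2)² = π(2.925×10^-2 m)² = 2.688×10^-3 m².
From L = μ₀N²A/ℓ, N = √(Lℓ / (μ₀A)).
N = √[(0.189)(0.404) / ((4π×10⁻⁷)×2.688×10^-3)] = √(2.261×10^7) ≈ 4754.6.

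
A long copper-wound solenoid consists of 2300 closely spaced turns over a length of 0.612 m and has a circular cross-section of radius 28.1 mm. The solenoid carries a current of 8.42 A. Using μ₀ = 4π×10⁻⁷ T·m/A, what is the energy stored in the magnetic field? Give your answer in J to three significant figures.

A = πr² = π(2.810×10^-2 m)² = 2.481×10^-3 m².
L = μ₀N²A/ℓ = (4π×10⁻⁷)(2300)²(2.481×10^-3)/(0.612) = 2.694×10^-2 H.
U = ½LI² = ½(2.694×10^-2)(8.42)² = 0.9551 J.

U ≈ 0.955 J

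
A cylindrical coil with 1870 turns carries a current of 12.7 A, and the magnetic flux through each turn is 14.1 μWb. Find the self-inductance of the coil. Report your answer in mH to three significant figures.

Self-inductance is defined by L = NΦ_B/I (flux linkage over current).
L = (1870)(1.410×10^-5 Wb)/(12.7 A) = 2.076×10^-3 H.

L ≈ 2.08 mH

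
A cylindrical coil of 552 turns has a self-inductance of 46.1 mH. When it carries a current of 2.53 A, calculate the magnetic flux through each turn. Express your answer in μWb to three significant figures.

Φ_B ≈ 211 μWb

From L = NΦ_B/I, the flux per turn is Φ_B = LI/N.
Φ_B = (4.610×10^-2 H)(2.53 A)/552 = 2.113×10^-4 Wb.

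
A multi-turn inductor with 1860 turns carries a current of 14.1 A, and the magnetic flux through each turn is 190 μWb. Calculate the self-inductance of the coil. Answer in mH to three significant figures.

Self-inductance is defined by L = NΦ_B/I (flux linkage over current).
L = (1860)(1.900×10^-4 Wb)/(14.1 A) = 2.506×10^-2 H.

L ≈ 25.1 mH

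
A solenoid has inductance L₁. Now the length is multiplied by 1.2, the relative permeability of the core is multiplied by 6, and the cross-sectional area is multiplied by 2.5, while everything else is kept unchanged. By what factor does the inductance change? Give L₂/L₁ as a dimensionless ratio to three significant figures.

L₂/L₁ = 12.5

For a solenoid, L ∝ μᵣN²A/ℓ.
L₂/L₁ = (1.2)^-1 × (6) × (2.5) = 12.5.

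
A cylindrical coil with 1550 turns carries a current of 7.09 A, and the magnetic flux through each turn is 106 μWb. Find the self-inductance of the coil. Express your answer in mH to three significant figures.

L ≈ 23.2 mH

Self-inductance is defined by L = NΦ_B/I (flux linkage over current).
L = (1550)(1.060×10^-4 Wb)/(7.09 A) = 2.317×10^-2 H.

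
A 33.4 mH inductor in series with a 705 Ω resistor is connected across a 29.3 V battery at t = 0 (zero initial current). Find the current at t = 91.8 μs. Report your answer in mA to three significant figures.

τ = L/R = 3.340×10^-2/705 = 4.738×10^-5 s; final current I_∞ = ε/R = 29.3/705 = 4.156×10^-2 A.
I(t) = I_∞(1 − e^(−t/τ)) with t/τ = 1.938.
I = (4.156×10^-2)(1 − e^(−1.938)) = 3.557×10^-2 A.

I ≈ 35.6 mA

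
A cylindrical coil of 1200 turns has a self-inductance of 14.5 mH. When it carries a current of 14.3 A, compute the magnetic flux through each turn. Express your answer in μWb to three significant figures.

Φ_B ≈ 173 μWb

From L = NΦ_B/I, the flux per turn is Φ_B = LI/N.
Φ_B = (1.450×10^-2 H)(14.3 A)/1200 = 1.728×10^-4 Wb.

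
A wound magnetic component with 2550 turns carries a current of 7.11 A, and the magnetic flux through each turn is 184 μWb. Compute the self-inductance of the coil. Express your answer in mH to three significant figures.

Self-inductance is defined by L = NΦ_B/I (flux linkage over current).
L = (2550)(1.840×10^-4 Wb)/(7.11 A) = 6.599×10^-2 H.

L ≈ 66.0 mH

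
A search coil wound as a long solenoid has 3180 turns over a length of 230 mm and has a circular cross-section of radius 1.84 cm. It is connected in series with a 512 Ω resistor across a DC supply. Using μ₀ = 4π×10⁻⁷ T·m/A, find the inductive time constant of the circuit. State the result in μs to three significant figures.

τ ≈ 115 μs

A = πr² = π(1.840×10^-2 m)² = 1.064×10^-3 m².
L = μ₀N²A/ℓ = (4π×10⁻⁷)(3180)²(1.064×10^-3)/(0.23) = 5.877×10^-2 H.
τ = L/R = (5.877×10^-2)/(512) = 1.148×10^-4 s.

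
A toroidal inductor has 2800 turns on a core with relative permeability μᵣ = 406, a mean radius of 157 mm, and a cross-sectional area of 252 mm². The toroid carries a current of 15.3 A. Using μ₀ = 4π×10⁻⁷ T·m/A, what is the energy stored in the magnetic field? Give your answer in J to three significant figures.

U ≈ 120 J

L = μ₀μᵣN²A/(2πR) = (4π×10⁻⁷)(406)(2800)²(2.520×10^-4)/(2π×0.157) = 1.022 H.
U = ½LI² = ½(1.022)(15.3)² = 119.6 J.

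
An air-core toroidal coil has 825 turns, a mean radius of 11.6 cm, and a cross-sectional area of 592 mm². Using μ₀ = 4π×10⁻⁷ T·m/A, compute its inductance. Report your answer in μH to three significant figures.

L ≈ 695 μH

For a thin toroid, L = μ₀N²A/(2πR).
L = (4π×10⁻⁷)(825)²(5.920×10^-4) / (2π×0.116 m) = 6.947×10^-4 H.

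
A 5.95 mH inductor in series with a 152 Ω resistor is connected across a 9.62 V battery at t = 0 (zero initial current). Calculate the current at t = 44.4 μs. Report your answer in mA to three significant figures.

τ = L/R = 5.950×10^-3/152 = 3.914×10^-5 s; final current I_∞ = ε/R = 9.62/152 = 6.329×10^-2 A.
I(t) = I_∞(1 − e^(−t/τ)) with t/τ = 1.134.
I = (6.329×10^-2)(1 − e^(−1.134)) = 4.293×10^-2 A.

I ≈ 42.9 mA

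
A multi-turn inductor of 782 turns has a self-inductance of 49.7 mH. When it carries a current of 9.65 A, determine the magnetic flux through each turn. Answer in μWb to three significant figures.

From L = NΦ_B/I, the flux per turn is Φ_B = LI/N.
Φ_B = (4.970×10^-2 H)(9.65 A)/782 = 6.133×10^-4 Wb.

Φ_B ≈ 613 μWb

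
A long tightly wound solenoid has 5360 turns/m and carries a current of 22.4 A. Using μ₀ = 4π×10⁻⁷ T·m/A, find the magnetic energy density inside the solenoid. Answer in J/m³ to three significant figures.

u ≈ 9060 J/m³

B = μ₀nI = (4π×10⁻⁷)(5.360×10^3)(22.4) = 0.1509 T.
u = B²/(2μ₀) = (0.1509)²/(2×4π×10⁻⁷) = 9.057×10^3 J/m³.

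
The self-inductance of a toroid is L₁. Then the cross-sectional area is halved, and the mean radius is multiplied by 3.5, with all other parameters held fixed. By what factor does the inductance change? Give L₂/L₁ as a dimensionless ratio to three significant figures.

L₂/L₁ = 0.143

For a toroid, L ∝ μᵣN²A/R.
L₂/L₁ = (0.5) × (3.5)^-1 = 0.143.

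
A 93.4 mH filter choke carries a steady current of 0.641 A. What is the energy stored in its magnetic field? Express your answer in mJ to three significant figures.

U ≈ 19.2 mJ

Stored magnetic energy: U = ½LI².
U = ½(9.340×10^-2 H)(0.641 A)² = 1.919×10^-2 J.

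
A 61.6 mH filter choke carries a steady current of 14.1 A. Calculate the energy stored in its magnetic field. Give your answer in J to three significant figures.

Stored magnetic energy: U = ½LI².
U = ½(6.160×10^-2 H)(14.1 A)² = 6.123 J.

U ≈ 6.12 J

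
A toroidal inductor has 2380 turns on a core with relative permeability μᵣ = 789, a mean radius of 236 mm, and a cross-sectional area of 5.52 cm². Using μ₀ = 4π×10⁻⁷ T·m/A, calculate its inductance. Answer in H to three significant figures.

L ≈ 2.09 H

For a thin toroid, L = μ₀μᵣN²A/(2πR).
L = (4π×10⁻⁷)(789)(2380)²(5.520×10^-4) / (2π×0.236 m) = 2.091 H.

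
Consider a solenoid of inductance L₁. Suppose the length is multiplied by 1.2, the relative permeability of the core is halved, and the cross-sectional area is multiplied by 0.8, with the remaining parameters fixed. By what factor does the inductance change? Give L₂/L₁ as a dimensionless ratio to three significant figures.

L₂/L₁ = 0.333

For a solenoid, L ∝ μᵣN²A/ℓ.
L₂/L₁ = (1.2)^-1 × (0.5) × (0.8) = 0.333.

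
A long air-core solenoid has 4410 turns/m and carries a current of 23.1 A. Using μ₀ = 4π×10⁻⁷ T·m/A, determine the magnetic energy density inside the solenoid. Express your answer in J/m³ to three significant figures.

u ≈ 6520 J/m³

B = μ₀nI = (4π×10⁻⁷)(4.410×10^3)(23.1) = 0.128 T.
u = B²/(2μ₀) = (0.128)²/(2×4π×10⁻⁷) = 6.521×10^3 J/m³.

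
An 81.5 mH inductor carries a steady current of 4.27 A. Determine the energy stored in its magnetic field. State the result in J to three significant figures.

U ≈ 0.743 J

Stored magnetic energy: U = ½LI².
U = ½(8.150×10^-2 H)(4.27 A)² = 0.743 J.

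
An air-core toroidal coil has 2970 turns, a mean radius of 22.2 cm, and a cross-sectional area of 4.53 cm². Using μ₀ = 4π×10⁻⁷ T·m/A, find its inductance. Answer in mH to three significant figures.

L ≈ 3.60 mH

For a thin toroid, L = μ₀N²A/(2πR).
L = (4π×10⁻⁷)(2970)²(4.530×10^-4) / (2π×0.222 m) = 3.600×10^-3 H.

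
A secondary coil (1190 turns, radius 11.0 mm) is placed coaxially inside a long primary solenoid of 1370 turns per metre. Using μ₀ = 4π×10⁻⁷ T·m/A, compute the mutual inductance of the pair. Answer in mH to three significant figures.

The outer solenoid produces a uniform field B₁ = μ₀n₁I₁ across the inner coil,
so the flux linkage is N₂Φ = N₂B₁A₂ = μ₀n₁N₂A₂·I₁, giving M = μ₀n₁N₂A₂.
A₂ = πr² = π(1.100×10^-2 m)² = 3.801×10^-4 m².
M = (4π×10⁻⁷)(1370)(1190)(3.801×10^-4) = 7.788×10^-4 H.

M ≈ 0.779 mH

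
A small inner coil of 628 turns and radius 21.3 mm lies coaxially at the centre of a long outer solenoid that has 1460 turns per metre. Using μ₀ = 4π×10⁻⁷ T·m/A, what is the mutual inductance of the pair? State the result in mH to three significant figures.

M ≈ 1.64 mH

The outer solenoid produces a uniform field B₁ = μ₀n₁I₁ across the inner coil,
so the flux linkage is N₂Φ = N₂B₁A₂ = μ₀n₁N₂A₂·I₁, giving M = μ₀n₁N₂A₂.
A₂ = πr² = π(2.130×10^-2 m)² = 1.425×10^-3 m².
M = (4π×10⁻⁷)(1460)(628)(1.425×10^-3) = 1.642×10^-3 H.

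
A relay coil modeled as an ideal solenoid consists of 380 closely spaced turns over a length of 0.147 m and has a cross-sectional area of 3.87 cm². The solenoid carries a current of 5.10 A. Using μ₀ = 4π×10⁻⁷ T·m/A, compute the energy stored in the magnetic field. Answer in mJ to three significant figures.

A = 3.87 cm² = 3.870×10^-4 m².
L = μ₀N²A/ℓ = (4π×10⁻⁷)(380)²(3.870×10^-4)/(0.147) = 4.777×10^-4 H.
U = ½LI² = ½(4.777×10^-4)(5.10)² = 6.213×10^-3 J.

U ≈ 6.21 mJ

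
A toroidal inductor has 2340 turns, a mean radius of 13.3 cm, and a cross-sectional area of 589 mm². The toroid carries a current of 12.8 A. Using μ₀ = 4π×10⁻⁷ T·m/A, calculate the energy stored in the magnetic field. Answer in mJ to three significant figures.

U ≈ 397 mJ

L = μ₀N²A/(2πR) = (4π×10⁻⁷)(2340)²(5.890×10^-4)/(2π×0.133) = 4.850×10^-3 H.
U = ½LI² = ½(4.850×10^-3)(12.8)² = 0.3973 J.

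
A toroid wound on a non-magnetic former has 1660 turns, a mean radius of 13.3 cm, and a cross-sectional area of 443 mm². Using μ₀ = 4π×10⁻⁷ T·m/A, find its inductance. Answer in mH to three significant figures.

For a thin toroid, L = μ₀N²A/(2πR).
L = (4π×10⁻⁷)(1660)²(4.430×10^-4) / (2π×0.133 m) = 1.836×10^-3 H.

L ≈ 1.84 mH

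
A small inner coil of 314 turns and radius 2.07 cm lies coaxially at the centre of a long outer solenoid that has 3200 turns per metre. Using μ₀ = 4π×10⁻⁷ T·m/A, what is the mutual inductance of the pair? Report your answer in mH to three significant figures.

The outer solenoid produces a uniform field B₁ = μ₀n₁I₁ across the inner coil,
so the flux linkage is N₂Φ = N₂B₁A₂ = μ₀n₁N₂A₂·I₁, giving M = μ₀n₁N₂A₂.
A₂ = πr² = π(2.070×10^-2 m)² = 1.346×10^-3 m².
M = (4π×10⁻⁷)(3200)(314)(1.346×10^-3) = 1.700×10^-3 H.

M ≈ 1.70 mH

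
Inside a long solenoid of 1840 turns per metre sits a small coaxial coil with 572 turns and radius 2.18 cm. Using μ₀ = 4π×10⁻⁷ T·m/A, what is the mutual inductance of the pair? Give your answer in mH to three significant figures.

The outer solenoid produces a uniform field B₁ = μ₀n₁I₁ across the inner coil,
so the flux linkage is N₂Φ = N₂B₁A₂ = μ₀n₁N₂A₂·I₁, giving M = μ₀n₁N₂A₂.
A₂ = πr² = π(2.180×10^-2 m)² = 1.493×10^-3 m².
M = (4π×10⁻⁷)(1840)(572)(1.493×10^-3) = 1.9746×10^-3 H.

M ≈ 1.97 mH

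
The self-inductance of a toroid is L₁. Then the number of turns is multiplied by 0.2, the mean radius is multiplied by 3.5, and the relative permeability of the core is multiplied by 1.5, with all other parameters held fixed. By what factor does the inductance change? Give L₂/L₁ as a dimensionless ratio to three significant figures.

L₂/L₁ = 0.0171

For a toroid, L ∝ μᵣN²A/R.
L₂/L₁ = (0.2)^2 × (3.5)^-1 × (1.5) = 0.0171.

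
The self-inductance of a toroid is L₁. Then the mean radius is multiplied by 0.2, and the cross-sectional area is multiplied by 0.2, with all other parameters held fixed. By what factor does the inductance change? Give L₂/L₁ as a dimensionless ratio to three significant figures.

L₂/L₁ = 1.00

For a toroid, L ∝ μᵣN²A/R.
L₂/L₁ = (0.2)^-1 × (0.2) = 1.00.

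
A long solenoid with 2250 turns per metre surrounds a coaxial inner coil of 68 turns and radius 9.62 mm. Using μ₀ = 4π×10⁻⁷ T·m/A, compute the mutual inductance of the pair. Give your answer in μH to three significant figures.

The outer solenoid produces a uniform field B₁ = μ₀n₁I₁ across the inner coil,
so the flux linkage is N₂Φ = N₂B₁A₂ = μ₀n₁N₂A₂·I₁, giving M = μ₀n₁N₂A₂.
A₂ = πr² = π(9.620×10^-3 m)² = 2.907×10^-4 m².
M = (4π×10⁻⁷)(2250)(68)(2.907×10^-4) = 5.590×10^-5 H.

M ≈ 55.9 μH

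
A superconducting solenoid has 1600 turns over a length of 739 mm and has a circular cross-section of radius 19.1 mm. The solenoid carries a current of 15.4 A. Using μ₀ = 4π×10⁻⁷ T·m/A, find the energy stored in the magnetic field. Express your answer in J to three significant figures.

U ≈ 0.592 J

A = πr² = π(1.910×10^-2 m)² = 1.146×10^-3 m².
L = μ₀N²A/ℓ = (4π×10⁻⁷)(1600)²(1.146×10^-3)/(0.739) = 4.989×10^-3 H.
U = ½LI² = ½(4.989×10^-3)(15.4)² = 0.5916 J.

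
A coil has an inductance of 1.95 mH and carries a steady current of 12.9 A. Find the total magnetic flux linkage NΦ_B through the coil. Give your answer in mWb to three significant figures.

NΦ_B ≈ 25.2 mWb

From L = NΦ_B/I, the flux linkage is NΦ_B = LI.
NΦ_B = (1.950×10^-3 H)(12.9 A) = 2.515×10^-2 Wb.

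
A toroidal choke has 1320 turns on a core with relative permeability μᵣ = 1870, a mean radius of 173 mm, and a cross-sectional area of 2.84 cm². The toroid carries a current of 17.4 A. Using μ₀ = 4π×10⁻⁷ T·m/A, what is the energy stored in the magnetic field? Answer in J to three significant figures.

U ≈ 162 J

L = μ₀μᵣN²A/(2πR) = (4π×10⁻⁷)(1870)(1320)²(2.840×10^-4)/(2π×0.173) = 1.07 H.
U = ½LI² = ½(1.07)(17.4)² = 161.9 J.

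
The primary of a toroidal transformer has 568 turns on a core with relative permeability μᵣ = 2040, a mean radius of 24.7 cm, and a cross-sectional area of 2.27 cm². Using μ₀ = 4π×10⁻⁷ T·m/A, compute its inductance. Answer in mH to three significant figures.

L ≈ 121 mH

For a thin toroid, L = μ₀μᵣN²A/(2πR).
L = (4π×10⁻⁷)(2040)(568)²(2.270×10^-4) / (2π×0.247 m) = 0.121 H.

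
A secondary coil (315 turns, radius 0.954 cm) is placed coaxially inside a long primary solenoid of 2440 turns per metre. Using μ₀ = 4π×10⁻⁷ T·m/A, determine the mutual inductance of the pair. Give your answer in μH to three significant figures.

M ≈ 276 μH

The outer solenoid produces a uniform field B₁ = μ₀n₁I₁ across the inner coil,
so the flux linkage is N₂Φ = N₂B₁A₂ = μ₀n₁N₂A₂·I₁, giving M = μ₀n₁N₂A₂.
A₂ = πr² = π(9.540×10^-3 m)² = 2.859×10^-4 m².
M = (4π×10⁻⁷)(2440)(315)(2.859×10^-4) = 2.762×10^-4 H.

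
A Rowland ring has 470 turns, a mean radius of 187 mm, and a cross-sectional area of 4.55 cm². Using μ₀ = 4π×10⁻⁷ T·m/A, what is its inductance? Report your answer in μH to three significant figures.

L ≈ 107 μH

For a thin toroid, L = μ₀N²A/(2πR).
L = (4π×10⁻⁷)(470)²(4.550×10^-4) / (2π×0.187 m) = 1.07497×10^-4 H.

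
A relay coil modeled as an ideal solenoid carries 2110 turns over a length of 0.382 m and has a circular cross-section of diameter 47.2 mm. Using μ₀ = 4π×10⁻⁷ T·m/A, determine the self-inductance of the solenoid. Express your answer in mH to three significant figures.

A = π(d/2)² = π(2.360×10^-2 m)² = 1.750×10^-3 m².
For a long solenoid, L = μ₀N²A/ℓ.
L = (4π×10⁻⁷)(2110)²(1.750×10^-3)/(0.382 m) = 2.563×10^-2 H.

L ≈ 25.6 mH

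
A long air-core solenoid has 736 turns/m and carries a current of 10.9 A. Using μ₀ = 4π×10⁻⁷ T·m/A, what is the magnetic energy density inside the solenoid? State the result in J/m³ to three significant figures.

u ≈ 40.4 J/m³

B = μ₀nI = (4π×10⁻⁷)(736)(10.9) = 1.008×10^-2 T.
u = B²/(2μ₀) = (1.008×10^-2)²/(2×4π×10⁻⁷) = 40.44 J/m³.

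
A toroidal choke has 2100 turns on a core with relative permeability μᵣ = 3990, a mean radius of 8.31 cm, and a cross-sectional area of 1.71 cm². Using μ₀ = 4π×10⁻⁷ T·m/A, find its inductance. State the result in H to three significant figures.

For a thin toroid, L = μ₀μᵣN²A/(2πR).
L = (4π×10⁻⁷)(3990)(2100)²(1.710×10^-4) / (2π×8.310×10^-2 m) = 7.242 H.

L ≈ 7.24 H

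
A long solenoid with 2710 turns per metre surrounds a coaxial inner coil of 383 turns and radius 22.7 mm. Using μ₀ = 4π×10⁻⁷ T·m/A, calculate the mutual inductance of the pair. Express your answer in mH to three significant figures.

M ≈ 2.11 mH

The outer solenoid produces a uniform field B₁ = μ₀n₁I₁ across the inner coil,
so the flux linkage is N₂Φ = N₂B₁A₂ = μ₀n₁N₂A₂·I₁, giving M = μ₀n₁N₂A₂.
A₂ = πr² = π(2.270×10^-2 m)² = 1.619×10^-3 m².
M = (4π×10⁻⁷)(2710)(383)(1.619×10^-3) = 2.111×10^-3 H.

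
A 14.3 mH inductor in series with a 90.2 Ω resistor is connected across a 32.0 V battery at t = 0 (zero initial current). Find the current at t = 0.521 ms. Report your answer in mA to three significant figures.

I ≈ 342 mA

τ = L/R = 1.430×10^-2/90.2 = 1.585×10^-4 s; final current I_∞ = ε/R = 32.0/90.2 = 0.3548 A.
I(t) = I_∞(1 − e^(−t/τ)) with t/τ = 3.286.
I = (0.3548)(1 − e^(−3.286)) = 0.3415 A.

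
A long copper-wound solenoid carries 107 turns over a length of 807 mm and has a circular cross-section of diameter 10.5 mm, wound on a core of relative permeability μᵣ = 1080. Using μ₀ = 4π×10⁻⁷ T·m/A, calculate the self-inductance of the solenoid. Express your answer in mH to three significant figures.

L ≈ 1.67 mH

A = π(d/2)² = π(5.250×10^-3 m)² = 8.659×10^-5 m².
For a long solenoid, L = μ₀μᵣN²A/ℓ.
L = (4π×10⁻⁷)(1080)(107)²(8.659×10^-5)/(0.807 m) = 1.667×10^-3 H.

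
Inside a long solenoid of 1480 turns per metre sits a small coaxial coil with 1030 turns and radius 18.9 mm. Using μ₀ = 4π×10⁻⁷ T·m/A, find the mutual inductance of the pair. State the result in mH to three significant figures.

M ≈ 2.15 mH

The outer solenoid produces a uniform field B₁ = μ₀n₁I₁ across the inner coil,
so the flux linkage is N₂Φ = N₂B₁A₂ = μ₀n₁N₂A₂·I₁, giving M = μ₀n₁N₂A₂.
A₂ = πr² = π(1.890×10^-2 m)² = 1.122×10^-3 m².
M = (4π×10⁻⁷)(1480)(1030)(1.122×10^-3) = 2.150×10^-3 H.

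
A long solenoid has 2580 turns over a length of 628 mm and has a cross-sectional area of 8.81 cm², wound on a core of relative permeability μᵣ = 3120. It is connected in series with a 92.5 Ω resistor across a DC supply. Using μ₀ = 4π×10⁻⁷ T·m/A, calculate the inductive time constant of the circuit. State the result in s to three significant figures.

A = 8.81 cm² = 8.810×10^-4 m².
L = μ₀μᵣN²A/ℓ = (4π×10⁻⁷)(3120)(2580)²(8.810×10^-4)/(0.628) = 36.61 H.
τ = L/R = (36.61)/(92.5) = 0.3958 s.

τ ≈ 0.396 s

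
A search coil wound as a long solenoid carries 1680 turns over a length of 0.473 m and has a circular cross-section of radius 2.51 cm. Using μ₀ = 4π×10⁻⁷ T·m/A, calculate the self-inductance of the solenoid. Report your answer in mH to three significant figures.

L ≈ 14.8 mH

A = πr² = π(2.510×10^-2 m)² = 1.979×10^-3 m².
For a long solenoid, L = μ₀N²A/ℓ.
L = (4π×10⁻⁷)(1680)²(1.979×10^-3)/(0.473 m) = 1.484×10^-2 H.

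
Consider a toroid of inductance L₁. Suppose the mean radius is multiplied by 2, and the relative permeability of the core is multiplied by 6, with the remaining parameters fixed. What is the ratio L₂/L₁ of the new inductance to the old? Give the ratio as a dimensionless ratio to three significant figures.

L₂/L₁ = 3.00

For a toroid, L ∝ μᵣN²A/R.
L₂/L₁ = (2)^-1 × (6) = 3.00.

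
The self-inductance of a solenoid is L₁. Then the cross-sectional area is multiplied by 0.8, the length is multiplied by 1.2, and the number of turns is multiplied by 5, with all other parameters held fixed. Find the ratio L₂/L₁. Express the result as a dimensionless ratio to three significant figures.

For a solenoid, L ∝ μᵣN²A/ℓ.
L₂/L₁ = (0.8) × (1.2)^-1 × (5)^2 = 16.7.

L₂/L₁ = 16.7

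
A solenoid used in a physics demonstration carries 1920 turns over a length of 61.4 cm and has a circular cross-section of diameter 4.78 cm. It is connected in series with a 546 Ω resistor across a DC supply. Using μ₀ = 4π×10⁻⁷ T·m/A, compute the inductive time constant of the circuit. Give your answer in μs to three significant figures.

τ ≈ 24.8 μs

A = π(d/2)² = π(2.390×10^-2 m)² = 1.7945×10^-3 m².
L = μ₀N²A/ℓ = (4π×10⁻⁷)(1920)²(1.7945×10^-3)/(0.614) = 1.354×10^-2 H.
τ = L/R = (1.354×10^-2)/(546) = 2.480×10^-5 s.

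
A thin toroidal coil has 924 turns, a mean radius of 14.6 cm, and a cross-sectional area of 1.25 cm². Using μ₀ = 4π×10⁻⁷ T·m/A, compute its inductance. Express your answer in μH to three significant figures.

L ≈ 146 μH

For a thin toroid, L = μ₀N²A/(2πR).
L = (4π×10⁻⁷)(924)²(1.250×10^-4) / (2π×0.146 m) = 1.462×10^-4 H.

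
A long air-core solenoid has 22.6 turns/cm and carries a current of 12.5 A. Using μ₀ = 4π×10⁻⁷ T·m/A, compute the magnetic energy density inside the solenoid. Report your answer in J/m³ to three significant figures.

B = μ₀nI = (4π×10⁻⁷)(2.260×10^3)(12.5) = 3.550×10^-2 T.
u = B²/(2μ₀) = (3.550×10^-2)²/(2×4π×10⁻⁷) = 501.4 J/m³.

u ≈ 501 J/m³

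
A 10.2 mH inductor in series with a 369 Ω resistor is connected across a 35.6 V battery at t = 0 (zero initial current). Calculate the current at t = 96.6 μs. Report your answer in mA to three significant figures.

τ = L/R = 1.020×10^-2/369 = 2.764×10^-5 s; final current I_∞ = ε/R = 35.6/369 = 9.648×10^-2 A.
I(t) = I_∞(1 − e^(−t/τ)) with t/τ = 3.495.
I = (9.648×10^-2)(1 − e^(−3.495)) = 9.3548×10^-2 A.

I ≈ 93.5 mA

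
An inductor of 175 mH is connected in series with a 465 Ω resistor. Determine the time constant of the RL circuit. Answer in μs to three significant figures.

τ ≈ 376 μs

τ = L/R = (0.175 H)/(465 Ω) = 3.763×10^-4 s.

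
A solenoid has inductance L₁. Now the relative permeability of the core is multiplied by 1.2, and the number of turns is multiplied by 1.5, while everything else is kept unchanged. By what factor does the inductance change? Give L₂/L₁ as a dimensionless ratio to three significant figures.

L₂/L₁ = 2.70

For a solenoid, L ∝ μᵣN²A/ℓ.
L₂/L₁ = (1.2) × (1.5)^2 = 2.70.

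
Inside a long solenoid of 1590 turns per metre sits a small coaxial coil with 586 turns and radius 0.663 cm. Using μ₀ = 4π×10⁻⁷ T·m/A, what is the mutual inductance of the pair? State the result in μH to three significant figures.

M ≈ 162 μH

The outer solenoid produces a uniform field B₁ = μ₀n₁I₁ across the inner coil,
so the flux linkage is N₂Φ = N₂B₁A₂ = μ₀n₁N₂A₂·I₁, giving M = μ₀n₁N₂A₂.
A₂ = πr² = π(6.630×10^-3 m)² = 1.381×10^-4 m².
M = (4π×10⁻⁷)(1590)(586)(1.381×10^-4) = 1.617×10^-4 H.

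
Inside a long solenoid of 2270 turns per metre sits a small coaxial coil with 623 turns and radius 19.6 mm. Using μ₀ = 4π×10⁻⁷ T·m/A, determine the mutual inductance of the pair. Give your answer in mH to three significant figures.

The outer solenoid produces a uniform field B₁ = μ₀n₁I₁ across the inner coil,
so the flux linkage is N₂Φ = N₂B₁A₂ = μ₀n₁N₂A₂·I₁, giving M = μ₀n₁N₂A₂.
A₂ = πr² = π(1.960×10^-2 m)² = 1.207×10^-3 m².
M = (4π×10⁻⁷)(2270)(623)(1.207×10^-3) = 2.1448×10^-3 H.

M ≈ 2.14 mH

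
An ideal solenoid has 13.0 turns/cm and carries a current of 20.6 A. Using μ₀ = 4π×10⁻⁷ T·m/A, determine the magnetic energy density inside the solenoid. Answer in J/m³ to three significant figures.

u ≈ 451 J/m³

B = μ₀nI = (4π×10⁻⁷)(1.300×10^3)(20.6) = 3.365×10^-2 T.
u = B²/(2μ₀) = (3.365×10^-2)²/(2×4π×10⁻⁷) = 450.6 J/m³.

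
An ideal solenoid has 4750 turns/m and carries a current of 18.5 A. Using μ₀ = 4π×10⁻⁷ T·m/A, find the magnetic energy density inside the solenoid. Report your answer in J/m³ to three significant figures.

B = μ₀nI = (4π×10⁻⁷)(4.750×10^3)(18.5) = 0.1104 T.
u = B²/(2μ₀) = (0.1104)²/(2×4π×10⁻⁷) = 4.852×10^3 J/m³.

u ≈ 4850 J/m³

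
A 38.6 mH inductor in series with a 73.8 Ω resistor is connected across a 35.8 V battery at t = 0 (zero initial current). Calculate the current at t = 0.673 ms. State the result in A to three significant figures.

τ = L/R = 3.860×10^-2/73.8 = 5.230×10^-4 s; final current I_∞ = ε/R = 35.8/73.8 = 0.4851 A.
I(t) = I_∞(1 − e^(−t/τ)) with t/τ = 1.287.
I = (0.4851)(1 − e^(−1.287)) = 0.3511 A.

I ≈ 0.351 A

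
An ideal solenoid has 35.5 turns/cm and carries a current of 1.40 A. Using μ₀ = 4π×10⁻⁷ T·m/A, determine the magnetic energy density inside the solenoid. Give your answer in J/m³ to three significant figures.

u ≈ 15.5 J/m³

B = μ₀nI = (4π×10⁻⁷)(3.550×10^3)(1.40) = 6.245×10^-3 T.
u = B²/(2μ₀) = (6.245×10^-3)²/(2×4π×10⁻⁷) = 15.52 J/m³.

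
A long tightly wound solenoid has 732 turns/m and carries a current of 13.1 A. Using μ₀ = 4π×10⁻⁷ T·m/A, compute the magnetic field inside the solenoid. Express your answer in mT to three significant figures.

Inside a long solenoid, B = μ₀nI.
B = (4π×10⁻⁷)(732 m⁻¹)(13.1 A) = 1.205×10^-2 T.

B ≈ 12.1 mT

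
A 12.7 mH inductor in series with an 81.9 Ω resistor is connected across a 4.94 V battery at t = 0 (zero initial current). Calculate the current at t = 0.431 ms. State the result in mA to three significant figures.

τ = L/R = 1.270×10^-2/81.9 = 1.551×10^-4 s; final current I_∞ = ε/R = 4.94/81.9 = 6.032×10^-2 A.
I(t) = I_∞(1 − e^(−t/τ)) with t/τ = 2.779.
I = (6.032×10^-2)(1 − e^(−2.779)) = 5.657×10^-2 A.

I ≈ 56.6 mA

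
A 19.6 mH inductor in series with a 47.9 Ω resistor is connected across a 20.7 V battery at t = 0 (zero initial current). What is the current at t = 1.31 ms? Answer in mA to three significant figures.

τ = L/R = 1.960×10^-2/47.9 = 4.092×10^-4 s; final current I_∞ = ε/R = 20.7/47.9 = 0.4322 A.
I(t) = I_∞(1 − e^(−t/τ)) with t/τ = 3.201.
I = (0.4322)(1 − e^(−3.201)) = 0.4146 A.

I ≈ 415 mA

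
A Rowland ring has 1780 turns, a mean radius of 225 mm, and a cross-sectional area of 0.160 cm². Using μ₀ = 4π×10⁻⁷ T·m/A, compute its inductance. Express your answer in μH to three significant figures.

L ≈ 45.1 μH

For a thin toroid, L = μ₀N²A/(2πR).
L = (4π×10⁻⁷)(1780)²(1.600×10^-5) / (2π×0.225 m) = 4.506×10^-5 H.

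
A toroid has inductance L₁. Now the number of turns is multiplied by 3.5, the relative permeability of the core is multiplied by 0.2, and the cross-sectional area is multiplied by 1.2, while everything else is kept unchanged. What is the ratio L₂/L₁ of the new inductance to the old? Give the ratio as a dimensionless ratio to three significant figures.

L₂/L₁ = 2.94

For a toroid, L ∝ μᵣN²A/R.
L₂/L₁ = (3.5)^2 × (0.2) × (1.2) = 2.94.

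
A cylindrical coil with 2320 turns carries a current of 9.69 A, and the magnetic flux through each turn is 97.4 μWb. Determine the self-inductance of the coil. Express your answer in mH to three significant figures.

Self-inductance is defined by L = NΦ_B/I (flux linkage over current).
L = (2320)(9.740×10^-5 Wb)/(9.69 A) = 2.332×10^-2 H.

L ≈ 23.3 mH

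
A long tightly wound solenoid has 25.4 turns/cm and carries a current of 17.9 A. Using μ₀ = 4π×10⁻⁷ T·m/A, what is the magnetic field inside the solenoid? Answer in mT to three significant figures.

Inside a long solenoid, B = μ₀nI.
B = (4π×10⁻⁷)(2.540×10^3 m⁻¹)(17.9 A) = 5.713×10^-2 T.

B ≈ 57.1 mT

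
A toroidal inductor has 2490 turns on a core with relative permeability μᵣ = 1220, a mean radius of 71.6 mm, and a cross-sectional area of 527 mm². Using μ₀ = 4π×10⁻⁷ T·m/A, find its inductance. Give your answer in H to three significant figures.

For a thin toroid, L = μ₀μᵣN²A/(2πR).
L = (4π×10⁻⁷)(1220)(2490)²(5.270×10^-4) / (2π×7.160×10^-2 m) = 11.13 H.

L ≈ 11.1 H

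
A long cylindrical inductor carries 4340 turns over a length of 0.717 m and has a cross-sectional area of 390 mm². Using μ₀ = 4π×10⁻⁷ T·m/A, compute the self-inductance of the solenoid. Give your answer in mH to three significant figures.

A = 390 mm² = 3.900×10^-4 m².
For a long solenoid, L = μ₀N²A/ℓ.
L = (4π×10⁻⁷)(4340)²(3.900×10^-4)/(0.717 m) = 1.287×10^-2 H.

L ≈ 12.9 mH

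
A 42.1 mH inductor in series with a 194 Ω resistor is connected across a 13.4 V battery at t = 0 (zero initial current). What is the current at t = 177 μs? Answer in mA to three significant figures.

τ = L/R = 4.210×10^-2/194 = 2.170×10^-4 s; final current I_∞ = ε/R = 13.4/194 = 6.907×10^-2 A.
I(t) = I_∞(1 − e^(−t/τ)) with t/τ = 0.816.
I = (6.907×10^-2)(1 − e^(−0.816)) = 3.852×10^-2 A.

I ≈ 38.5 mA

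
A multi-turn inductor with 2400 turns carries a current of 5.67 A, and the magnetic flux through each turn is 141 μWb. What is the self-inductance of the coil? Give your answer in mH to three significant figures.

L ≈ 59.7 mH

Self-inductance is defined by L = NΦ_B/I (flux linkage over current).
L = (2400)(1.410×10^-4 Wb)/(5.67 A) = 5.968×10^-2 H.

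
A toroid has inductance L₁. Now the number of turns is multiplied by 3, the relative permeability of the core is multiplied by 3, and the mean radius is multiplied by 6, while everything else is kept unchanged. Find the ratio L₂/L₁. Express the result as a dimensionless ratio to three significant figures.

L₂/L₁ = 4.50

For a toroid, L ∝ μᵣN²A/R.
L₂/L₁ = (3)^2 × (3) × (6)^-1 = 4.50.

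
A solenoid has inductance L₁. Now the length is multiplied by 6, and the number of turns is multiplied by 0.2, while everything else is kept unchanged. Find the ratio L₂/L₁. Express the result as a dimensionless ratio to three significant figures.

L₂/L₁ = 0.00667

For a solenoid, L ∝ μᵣN²A/ℓ.
L₂/L₁ = (6)^-1 × (0.2)^2 = 0.00667.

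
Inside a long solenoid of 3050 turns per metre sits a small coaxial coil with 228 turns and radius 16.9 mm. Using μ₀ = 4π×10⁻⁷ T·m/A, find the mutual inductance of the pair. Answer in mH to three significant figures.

M ≈ 0.784 mH

The outer solenoid produces a uniform field B₁ = μ₀n₁I₁ across the inner coil,
so the flux linkage is N₂Φ = N₂B₁A₂ = μ₀n₁N₂A₂·I₁, giving M = μ₀n₁N₂A₂.
A₂ = πr² = π(1.690×10^-2 m)² = 8.973×10^-4 m².
M = (4π×10⁻⁷)(3050)(228)(8.973×10^-4) = 7.841×10^-4 H.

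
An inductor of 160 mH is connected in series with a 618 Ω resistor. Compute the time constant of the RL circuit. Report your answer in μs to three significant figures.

τ ≈ 259 μs

τ = L/R = (0.16 H)/(618 Ω) = 2.589×10^-4 s.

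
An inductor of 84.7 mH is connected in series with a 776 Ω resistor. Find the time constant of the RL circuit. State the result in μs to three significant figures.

τ = L/R = (8.470×10^-2 H)/(776 Ω) = 1.091×10^-4 s.

τ ≈ 109 μs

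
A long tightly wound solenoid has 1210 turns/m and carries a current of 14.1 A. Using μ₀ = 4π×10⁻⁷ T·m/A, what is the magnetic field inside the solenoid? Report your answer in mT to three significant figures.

B ≈ 21.4 mT

Inside a long solenoid, B = μ₀nI.
B = (4π×10⁻⁷)(1.210×10^3 m⁻¹)(14.1 A) = 2.144×10^-2 T.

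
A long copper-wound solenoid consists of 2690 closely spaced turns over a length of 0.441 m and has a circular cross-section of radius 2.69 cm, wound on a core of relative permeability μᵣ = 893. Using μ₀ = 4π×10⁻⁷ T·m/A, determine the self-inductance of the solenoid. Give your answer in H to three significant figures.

L ≈ 41.9 H

A = πr² = π(2.690×10^-2 m)² = 2.273×10^-3 m².
For a long solenoid, L = μ₀μᵣN²A/ℓ.
L = (4π×10⁻⁷)(893)(2690)²(2.273×10^-3)/(0.441 m) = 41.86 H.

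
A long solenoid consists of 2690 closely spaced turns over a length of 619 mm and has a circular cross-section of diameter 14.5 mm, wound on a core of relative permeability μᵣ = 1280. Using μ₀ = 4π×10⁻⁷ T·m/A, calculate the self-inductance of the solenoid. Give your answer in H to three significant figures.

A = π(d/2)² = π(7.250×10^-3 m)² = 1.651×10^-4 m².
For a long solenoid, L = μ₀μᵣN²A/ℓ.
L = (4π×10⁻⁷)(1280)(2690)²(1.651×10^-4)/(0.619 m) = 3.10499 H.

L ≈ 3.10 H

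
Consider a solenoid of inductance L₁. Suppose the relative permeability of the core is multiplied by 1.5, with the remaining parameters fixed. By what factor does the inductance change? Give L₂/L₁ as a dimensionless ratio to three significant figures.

L₂/L₁ = 1.50

For a solenoid, L ∝ μᵣN²A/ℓ.
L₂/L₁ = (1.5) = 1.50.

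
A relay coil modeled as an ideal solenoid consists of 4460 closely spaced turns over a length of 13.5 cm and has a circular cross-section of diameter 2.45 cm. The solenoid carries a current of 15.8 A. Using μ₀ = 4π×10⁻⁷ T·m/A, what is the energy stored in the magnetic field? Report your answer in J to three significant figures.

A = π(d/2)² = π(1.225×10^-2 m)² = 4.714×10^-4 m².
L = μ₀N²A/ℓ = (4π×10⁻⁷)(4460)²(4.714×10^-4)/(0.135) = 8.729×10^-2 H.
U = ½LI² = ½(8.729×10^-2)(15.8)² = 10.9 J.

U ≈ 10.9 J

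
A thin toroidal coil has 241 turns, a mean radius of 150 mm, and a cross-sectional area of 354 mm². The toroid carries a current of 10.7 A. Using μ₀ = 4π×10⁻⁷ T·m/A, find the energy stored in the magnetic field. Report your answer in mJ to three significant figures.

L = μ₀N²A/(2πR) = (4π×10⁻⁷)(241)²(3.540×10^-4)/(2π×0.15) = 2.741×10^-5 H.
U = ½LI² = ½(2.741×10^-5)(10.7)² = 1.569×10^-3 J.

U ≈ 1.57 mJ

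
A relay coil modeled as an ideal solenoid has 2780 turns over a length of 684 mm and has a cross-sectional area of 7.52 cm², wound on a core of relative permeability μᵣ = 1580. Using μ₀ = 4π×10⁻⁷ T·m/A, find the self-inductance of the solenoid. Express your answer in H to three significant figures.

L ≈ 16.9 H

A = 7.52 cm² = 7.520×10^-4 m².
For a long solenoid, L = μ₀μᵣN²A/ℓ.
L = (4π×10⁻⁷)(1580)(2780)²(7.520×10^-4)/(0.684 m) = 16.87 H.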